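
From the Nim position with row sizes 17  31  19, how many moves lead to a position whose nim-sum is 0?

In binary:
  10001  (17)
  11111  (31)
  10011  (19)
  -----
  11101  (29)
The overall nim-sum is X = 29. A row of size p has a winning move iff p XOR X < p (reduce it to p XOR X).
  17: 17 XOR 29 = 12 < 17 — winning move (to 12).
  31: 31 XOR 29 = 2 < 31 — winning move (to 2).
  19: 19 XOR 29 = 14 < 19 — winning move (to 14).
That gives 3 winning moves.

3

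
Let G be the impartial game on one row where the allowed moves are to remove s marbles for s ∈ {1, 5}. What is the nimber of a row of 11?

1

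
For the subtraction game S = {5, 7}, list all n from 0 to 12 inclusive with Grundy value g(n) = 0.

0, 1, 2, 3, 4, 12

Build the Grundy sequence with g(k) = mex{g(k−s) : s ∈ {5, 7}, s ≤ k}:
k:     0  1  2  3  4  5  6  7  8  9 10 11 12
g(k):  0  0  0  0  0  1  1  1  1  1  2  2  0
The P-positions (g = 0) in 0..12 are 0, 1, 2, 3, 4, 12.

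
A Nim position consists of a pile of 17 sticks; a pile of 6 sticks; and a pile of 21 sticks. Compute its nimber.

2

Bitwise XOR of the heap sizes:
  10001  (17)
  00110  (6)
  10101  (21)
  -----
  00010  (2)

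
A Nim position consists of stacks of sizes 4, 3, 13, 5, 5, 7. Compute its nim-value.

13

Compute the nim-sum pairwise:
4 XOR 3 = 7
7 XOR 13 = 10
10 XOR 5 = 15
15 XOR 5 = 10
10 XOR 7 = 13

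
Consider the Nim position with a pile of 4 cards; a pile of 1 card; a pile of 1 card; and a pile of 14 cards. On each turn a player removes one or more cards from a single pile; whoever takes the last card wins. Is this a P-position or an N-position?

Nim-sum: 4 XOR 1 XOR 1 XOR 14 = 10.
The nim-sum is 10 ≠ 0, so this is an N-position: the player to move can win.

N-position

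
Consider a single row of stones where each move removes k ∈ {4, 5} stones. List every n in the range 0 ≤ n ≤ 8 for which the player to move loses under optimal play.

0, 1, 2, 3

Grundy values for subtraction set {4, 5}:
g(0) = mex{} = 0
g(1) = mex{} = 0
g(2) = mex{} = 0
g(3) = mex{} = 0
g(4) = mex{0} = 1
g(5) = mex{0} = 1
g(6) = mex{0} = 1
g(7) = mex{0} = 1
g(8) = mex{0,1} = 2
The P-positions (g = 0) in 0..8 are 0, 1, 2, 3.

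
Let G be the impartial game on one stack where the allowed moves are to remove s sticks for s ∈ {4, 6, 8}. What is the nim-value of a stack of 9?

2

Build the Grundy sequence with g(k) = mex{g(k−s) : s ∈ {4, 6, 8}, s ≤ k}:
k:     0  1  2  3  4  5  6  7  8  9
g(k):  0  0  0  0  1  1  1  1  2  2
So g(9) = 2.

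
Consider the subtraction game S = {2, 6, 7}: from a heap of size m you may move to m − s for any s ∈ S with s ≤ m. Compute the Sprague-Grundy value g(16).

Grundy values for subtraction set {2, 6, 7}:
k:     0  1  2  3  4  5  6  7  8  9 10 11 12 13 14 15 16
g(k):  0  0  1  1  0  0  1  1  2  0  3  1  2  0  0  1  1
So g(16) = 1.

1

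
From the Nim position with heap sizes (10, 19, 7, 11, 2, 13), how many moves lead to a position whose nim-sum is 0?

1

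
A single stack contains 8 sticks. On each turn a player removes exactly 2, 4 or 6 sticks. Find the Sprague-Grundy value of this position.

0

Grundy values for subtraction set {2, 4, 6}:
k:     0  1  2  3  4  5  6  7  8
g(k):  0  0  1  1  2  2  3  3  0
So g(8) = 0.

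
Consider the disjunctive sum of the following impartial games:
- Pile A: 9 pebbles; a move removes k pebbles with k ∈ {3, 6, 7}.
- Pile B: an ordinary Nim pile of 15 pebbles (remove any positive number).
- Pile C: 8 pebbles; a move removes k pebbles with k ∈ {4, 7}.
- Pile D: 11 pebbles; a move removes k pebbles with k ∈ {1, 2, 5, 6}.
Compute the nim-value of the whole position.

15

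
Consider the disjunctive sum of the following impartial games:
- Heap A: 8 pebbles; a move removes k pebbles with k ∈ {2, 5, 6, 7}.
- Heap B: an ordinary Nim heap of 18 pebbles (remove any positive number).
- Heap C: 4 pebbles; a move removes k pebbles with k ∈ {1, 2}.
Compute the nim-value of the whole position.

17

Grundy values for heap A (subtraction set {2, 5, 6, 7}):
g(0) = mex{} = 0
g(1) = mex{} = 0
g(2) = mex{0} = 1
g(3) = mex{0} = 1
g(4) = mex{1} = 0
g(5) = mex{0,1} = 2
g(6) = mex{0} = 1
g(7) = mex{0,1,2} = 3
g(8) = mex{0,1} = 2
So g(8) = 2.
Heap B is a plain Nim heap of size 18, so its Grundy value is 18.
Build the Grundy sequence for heap C with g(k) = mex{g(k−s) : s ∈ {1, 2}, s ≤ k}:
k:     0  1  2  3  4
g(k):  0  1  2  0  1
So g(4) = 1.
The value of a disjunctive sum is the nim-sum of the parts.
Combined value = 2 XOR 18 XOR 1 = 17.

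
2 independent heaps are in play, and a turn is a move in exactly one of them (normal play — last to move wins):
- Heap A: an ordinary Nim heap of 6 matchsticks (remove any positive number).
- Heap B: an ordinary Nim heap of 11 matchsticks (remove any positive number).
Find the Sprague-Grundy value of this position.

Heap A is a plain Nim heap of size 6, so its Grundy value is 6.
Heap B is a plain Nim heap of size 11, so its Grundy value is 11.
The value of a disjunctive sum is the nim-sum of the parts.
Combined value = 6 XOR 11 = 13.

13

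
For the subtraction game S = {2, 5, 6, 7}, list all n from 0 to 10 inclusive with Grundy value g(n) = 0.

0, 1, 4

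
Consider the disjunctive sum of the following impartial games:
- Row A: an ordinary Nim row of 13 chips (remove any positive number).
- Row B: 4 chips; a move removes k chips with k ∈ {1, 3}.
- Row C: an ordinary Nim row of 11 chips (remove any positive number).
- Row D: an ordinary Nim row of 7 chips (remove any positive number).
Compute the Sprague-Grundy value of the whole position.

1

Row A is a plain Nim row of size 13, so its Grundy value is 13.
Grundy values for row B (subtraction set {1, 3}):
k:     0  1  2  3  4
g(k):  0  1  0  1  0
So g(4) = 0.
Row C is a plain Nim row of size 11, so its Grundy value is 11.
Row D is a plain Nim row of size 7, so its Grundy value is 7.
By the Sprague-Grundy theorem, the Grundy value of a sum of independent games is the XOR of the component values.
Combined value = 13 XOR 0 XOR 11 XOR 7 = 1.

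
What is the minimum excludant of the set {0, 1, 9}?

2

The values 0, 1 are all present; 2 is the first non-negative integer missing from the set.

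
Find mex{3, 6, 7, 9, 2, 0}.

1

0 is in the set but 1 is not, so the mex is 1.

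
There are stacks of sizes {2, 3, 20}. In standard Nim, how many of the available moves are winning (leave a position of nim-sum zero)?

Nim-sum: 2 ⊕ 3 ⊕ 20 = 21.
The overall nim-sum is X = 21. A stack of size p has a winning move iff p XOR X < p (reduce it to p XOR X).
  2: 2 XOR 21 = 23 ≥ 2 — no move.
  3: 3 XOR 21 = 22 ≥ 3 — no move.
  20: 20 XOR 21 = 1 < 20 — winning move (to 1).
That gives 1 winning move.

1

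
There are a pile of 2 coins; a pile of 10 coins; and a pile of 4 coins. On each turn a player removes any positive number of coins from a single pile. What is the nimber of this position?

12

Nim-sum: 2 XOR 10 XOR 4 = 12.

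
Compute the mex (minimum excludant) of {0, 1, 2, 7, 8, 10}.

3

The values 0, 1, 2 are all present; 3 is the first non-negative integer missing from the set.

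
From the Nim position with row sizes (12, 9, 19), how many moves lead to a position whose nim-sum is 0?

In binary:
  01100  (12)
  01001  (9)
  10011  (19)
  -----
  10110  (22)
The overall nim-sum is X = 22. A row of size p has a winning move iff p XOR X < p (reduce it to p XOR X).
  12: 12 XOR 22 = 26 ≥ 12 — no move.
  9: 9 XOR 22 = 31 ≥ 9 — no move.
  19: 19 XOR 22 = 5 < 19 — winning move (to 5).
That gives 1 winning move.

1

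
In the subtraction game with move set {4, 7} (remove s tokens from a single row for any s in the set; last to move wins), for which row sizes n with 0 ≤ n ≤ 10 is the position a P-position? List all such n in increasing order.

0, 1, 2, 3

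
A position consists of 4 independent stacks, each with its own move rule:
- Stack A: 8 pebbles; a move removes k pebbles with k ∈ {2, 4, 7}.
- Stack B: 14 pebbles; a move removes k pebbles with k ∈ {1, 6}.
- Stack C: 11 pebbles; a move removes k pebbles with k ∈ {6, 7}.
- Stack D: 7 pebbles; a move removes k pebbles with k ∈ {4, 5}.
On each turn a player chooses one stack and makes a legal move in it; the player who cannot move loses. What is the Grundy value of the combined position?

Grundy values for stack A (subtraction set {2, 4, 7}):
g(0) = mex{} = 0
g(1) = mex{} = 0
g(2) = mex{0} = 1
g(3) = mex{0} = 1
g(4) = mex{0,1} = 2
g(5) = mex{0,1} = 2
g(6) = mex{1,2} = 0
g(7) = mex{0,1,2} = 3
g(8) = mex{0,2} = 1
So g(8) = 1.
Grundy values for stack B (subtraction set {1, 6}):
g(0) = mex{} = 0
g(1) = mex{0} = 1
g(2) = mex{1} = 0
g(3) = mex{0} = 1
g(4) = mex{1} = 0
g(5) = mex{0} = 1
g(6) = mex{0,1} = 2
g(7) = mex{1,2} = 0
g(8) = mex{0} = 1
g(9) = mex{1} = 0
g(10) = mex{0} = 1
g(11) = mex{1} = 0
g(12) = mex{0,2} = 1
g(13) = mex{0,1} = 2
g(14) = mex{1,2} = 0
So g(14) = 0.
Grundy values for stack C (subtraction set {6, 7}):
g(0) = mex{} = 0
g(1) = mex{} = 0
g(2) = mex{} = 0
g(3) = mex{} = 0
g(4) = mex{} = 0
g(5) = mex{} = 0
g(6) = mex{0} = 1
g(7) = mex{0} = 1
g(8) = mex{0} = 1
g(9) = mex{0} = 1
g(10) = mex{0} = 1
g(11) = mex{0} = 1
So g(11) = 1.
Build the Grundy sequence for stack D with g(k) = mex{g(k−s) : s ∈ {4, 5}, s ≤ k}:
k:     0  1  2  3  4  5  6  7
g(k):  0  0  0  0  1  1  1  1
So g(7) = 1.
The value of a disjunctive sum is the nim-sum of the parts.
Combined value = 1 XOR 0 XOR 1 XOR 1 = 1.

1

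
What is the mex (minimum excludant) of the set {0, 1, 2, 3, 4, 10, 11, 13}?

The values 0, 1, 2, 3, 4 are all present; 5 is the first non-negative integer missing from the set.

5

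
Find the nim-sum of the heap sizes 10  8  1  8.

Nim-sum: 10 ⊕ 8 ⊕ 1 ⊕ 8 = 11.

11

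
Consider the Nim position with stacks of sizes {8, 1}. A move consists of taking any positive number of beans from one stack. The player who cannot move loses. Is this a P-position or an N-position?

N-position

Compute the nim-sum pairwise:
8 XOR 1 = 9
The nim-sum is 9 ≠ 0, so this is an N-position: the player to move can win.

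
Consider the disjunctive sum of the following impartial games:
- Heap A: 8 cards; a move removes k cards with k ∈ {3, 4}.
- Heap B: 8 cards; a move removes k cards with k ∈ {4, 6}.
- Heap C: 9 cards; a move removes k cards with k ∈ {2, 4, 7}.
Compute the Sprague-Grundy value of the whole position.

2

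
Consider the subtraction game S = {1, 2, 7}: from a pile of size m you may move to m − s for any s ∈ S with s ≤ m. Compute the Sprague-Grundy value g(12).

0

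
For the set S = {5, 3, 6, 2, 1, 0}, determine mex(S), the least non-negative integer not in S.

4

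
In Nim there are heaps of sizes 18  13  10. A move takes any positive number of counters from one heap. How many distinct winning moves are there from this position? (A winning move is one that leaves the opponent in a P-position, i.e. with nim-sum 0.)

1

In binary:
  10010  (18)
  01101  (13)
  01010  (10)
  -----
  10101  (21)
The overall nim-sum is X = 21. A heap of size p has a winning move iff p XOR X < p (reduce it to p XOR X).
  18: 18 XOR 21 = 7 < 18 — winning move (to 7).
  13: 13 XOR 21 = 24 ≥ 13 — no move.
  10: 10 XOR 21 = 31 ≥ 10 — no move.
That gives 1 winning move.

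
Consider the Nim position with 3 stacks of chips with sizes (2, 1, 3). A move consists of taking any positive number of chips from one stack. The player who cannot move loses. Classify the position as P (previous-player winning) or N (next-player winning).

P-position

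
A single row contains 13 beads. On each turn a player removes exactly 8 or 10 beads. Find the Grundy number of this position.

Grundy values for subtraction set {8, 10}:
k:     0  1  2  3  4  5  6  7  8  9 10 11 12 13
g(k):  0  0  0  0  0  0  0  0  1  1  1  1  1  1
So g(13) = 1.

1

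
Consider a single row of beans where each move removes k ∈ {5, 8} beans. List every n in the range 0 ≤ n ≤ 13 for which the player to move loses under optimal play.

Build the Grundy sequence with g(k) = mex{g(k−s) : s ∈ {5, 8}, s ≤ k}:
k:     0  1  2  3  4  5  6  7  8  9 10 11 12 13
g(k):  0  0  0  0  0  1  1  1  1  1  2  2  2  0
The P-positions (g = 0) in 0..13 are 0, 1, 2, 3, 4, 13.

0, 1, 2, 3, 4, 13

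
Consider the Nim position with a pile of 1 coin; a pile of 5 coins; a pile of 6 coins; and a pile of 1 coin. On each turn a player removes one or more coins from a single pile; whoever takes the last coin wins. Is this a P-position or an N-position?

N-position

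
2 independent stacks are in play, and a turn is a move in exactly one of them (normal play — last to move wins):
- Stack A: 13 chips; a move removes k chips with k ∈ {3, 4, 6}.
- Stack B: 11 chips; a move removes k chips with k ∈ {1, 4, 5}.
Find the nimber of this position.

Grundy values for stack A (subtraction set {3, 4, 6}):
k:     0  1  2  3  4  5  6  7  8  9 10 11 12 13
g(k):  0  0  0  1  1  1  2  2  2  0  0  0  1  1
So g(13) = 1.
Grundy values for stack B (subtraction set {1, 4, 5}):
k:     0  1  2  3  4  5  6  7  8  9 10 11
g(k):  0  1  0  1  2  3  2  3  0  1  0  1
So g(11) = 1.
The value of a disjunctive sum is the nim-sum of the parts.
Combined value = 1 ⊕ 1 = 0.

0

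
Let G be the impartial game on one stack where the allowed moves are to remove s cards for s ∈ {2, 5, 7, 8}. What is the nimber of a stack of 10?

Compute g(0), g(1), … for moves {2, 5, 7, 8}:
k:     0  1  2  3  4  5  6  7  8  9 10
g(k):  0  0  1  1  0  2  1  3  2  2  0
So g(10) = 0.

0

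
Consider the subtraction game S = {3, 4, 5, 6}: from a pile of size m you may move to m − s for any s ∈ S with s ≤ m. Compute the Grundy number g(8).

2

Grundy values for subtraction set {3, 4, 5, 6}:
k:     0  1  2  3  4  5  6  7  8
g(k):  0  0  0  1  1  1  2  2  2
So g(8) = 2.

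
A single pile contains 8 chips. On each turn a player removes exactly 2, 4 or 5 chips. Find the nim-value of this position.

0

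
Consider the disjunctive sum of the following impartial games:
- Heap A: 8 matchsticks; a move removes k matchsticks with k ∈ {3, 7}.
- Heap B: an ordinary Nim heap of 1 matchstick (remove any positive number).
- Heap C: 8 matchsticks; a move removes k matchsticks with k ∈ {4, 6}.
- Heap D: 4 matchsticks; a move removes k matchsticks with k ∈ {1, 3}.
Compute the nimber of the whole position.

Build the Grundy sequence for heap A with g(k) = mex{g(k−s) : s ∈ {3, 7}, s ≤ k}:
k:     0  1  2  3  4  5  6  7  8
g(k):  0  0  0  1  1  1  0  2  2
So g(8) = 2.
Heap B is a plain Nim heap of size 1, so its Grundy value is 1.
For heap C, compute g(0), g(1), … with moves {4, 6}:
g(0) = mex{} = 0
g(1) = mex{} = 0
g(2) = mex{} = 0
g(3) = mex{} = 0
g(4) = mex{0} = 1
g(5) = mex{0} = 1
g(6) = mex{0} = 1
g(7) = mex{0} = 1
g(8) = mex{0,1} = 2
So g(8) = 2.
For heap D, compute g(0), g(1), … with moves {1, 3}:
g(0) = mex{} = 0
g(1) = mex{0} = 1
g(2) = mex{1} = 0
g(3) = mex{0} = 1
g(4) = mex{1} = 0
So g(4) = 0.
By the Sprague-Grundy theorem, the Grundy value of a sum of independent games is the XOR of the component values.
Combined value = 2 ⊕ 1 ⊕ 2 ⊕ 0 = 1.

1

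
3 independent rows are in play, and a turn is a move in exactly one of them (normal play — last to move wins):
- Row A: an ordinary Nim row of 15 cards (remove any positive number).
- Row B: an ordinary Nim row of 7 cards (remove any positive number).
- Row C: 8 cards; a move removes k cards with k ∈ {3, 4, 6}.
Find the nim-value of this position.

Row A is a plain Nim row of size 15, so its Grundy value is 15.
Row B is a plain Nim row of size 7, so its Grundy value is 7.
Build the Grundy sequence for row C with g(k) = mex{g(k−s) : s ∈ {3, 4, 6}, s ≤ k}:
g(0) = mex{} = 0
g(1) = mex{} = 0
g(2) = mex{} = 0
g(3) = mex{0} = 1
g(4) = mex{0} = 1
g(5) = mex{0} = 1
g(6) = mex{0,1} = 2
g(7) = mex{0,1} = 2
g(8) = mex{0,1} = 2
So g(8) = 2.
By the Sprague-Grundy theorem, the Grundy value of a sum of independent games is the XOR of the component values.
Combined value = 15 ⊕ 7 ⊕ 2 = 10.

10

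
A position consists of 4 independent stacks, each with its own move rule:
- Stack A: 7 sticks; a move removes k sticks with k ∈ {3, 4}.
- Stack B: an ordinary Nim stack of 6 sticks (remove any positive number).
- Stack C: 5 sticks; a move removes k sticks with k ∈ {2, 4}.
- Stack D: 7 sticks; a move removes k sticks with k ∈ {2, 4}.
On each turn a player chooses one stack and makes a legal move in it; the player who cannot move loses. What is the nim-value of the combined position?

4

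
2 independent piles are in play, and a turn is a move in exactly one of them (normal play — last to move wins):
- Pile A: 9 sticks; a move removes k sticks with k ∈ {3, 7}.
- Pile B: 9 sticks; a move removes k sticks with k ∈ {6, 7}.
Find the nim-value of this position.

0

Grundy values for pile A (subtraction set {3, 7}):
g(0) = mex{} = 0
g(1) = mex{} = 0
g(2) = mex{} = 0
g(3) = mex{0} = 1
g(4) = mex{0} = 1
g(5) = mex{0} = 1
g(6) = mex{1} = 0
g(7) = mex{0,1} = 2
g(8) = mex{0,1} = 2
g(9) = mex{0} = 1
So g(9) = 1.
Build the Grundy sequence for pile B with g(k) = mex{g(k−s) : s ∈ {6, 7}, s ≤ k}:
g(0) = mex{} = 0
g(1) = mex{} = 0
g(2) = mex{} = 0
g(3) = mex{} = 0
g(4) = mex{} = 0
g(5) = mex{} = 0
g(6) = mex{0} = 1
g(7) = mex{0} = 1
g(8) = mex{0} = 1
g(9) = mex{0} = 1
So g(9) = 1.
By the Sprague-Grundy theorem, the Grundy value of a sum of independent games is the XOR of the component values.
Combined value = 1 ⊕ 1 = 0.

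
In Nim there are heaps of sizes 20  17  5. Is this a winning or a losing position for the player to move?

Losing position

Nim-sum: 20 XOR 17 XOR 5 = 0.
The nim-sum is 0, so this is a P-position: the player to move is in a losing position under optimal play.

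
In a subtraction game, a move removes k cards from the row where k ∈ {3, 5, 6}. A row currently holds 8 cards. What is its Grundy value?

Compute g(0), g(1), … for moves {3, 5, 6}:
k:     0  1  2  3  4  5  6  7  8
g(k):  0  0  0  1  1  1  2  2  2
So g(8) = 2.

2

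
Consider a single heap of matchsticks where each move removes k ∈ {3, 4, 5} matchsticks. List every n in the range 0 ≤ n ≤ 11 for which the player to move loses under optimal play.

Build the Grundy sequence with g(k) = mex{g(k−s) : s ∈ {3, 4, 5}, s ≤ k}:
k:     0  1  2  3  4  5  6  7  8  9 10 11
g(k):  0  0  0  1  1  1  2  2  0  0  0  1
The P-positions (g = 0) in 0..11 are 0, 1, 2, 8, 9, 10.

0, 1, 2, 8, 9, 10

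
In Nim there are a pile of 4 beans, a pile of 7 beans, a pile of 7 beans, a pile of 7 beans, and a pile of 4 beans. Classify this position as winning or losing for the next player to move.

Winning position

Compute the nim-sum pairwise:
4 ^ 7 = 3
3 ^ 7 = 4
4 ^ 7 = 3
3 ^ 4 = 7
The nim-sum is 7 ≠ 0, so this is an N-position: the player to move can win.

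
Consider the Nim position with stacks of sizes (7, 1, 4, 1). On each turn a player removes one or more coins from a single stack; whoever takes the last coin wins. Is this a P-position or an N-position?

N-position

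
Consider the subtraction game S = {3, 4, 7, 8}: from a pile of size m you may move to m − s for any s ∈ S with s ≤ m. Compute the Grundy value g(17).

2

Grundy values for subtraction set {3, 4, 7, 8}:
k:     0  1  2  3  4  5  6  7  8  9 10 11 12 13 14 15 16 17
g(k):  0  0  0  1  1  1  2  2  2  3  3  0  0  0  1  1  1  2
So g(17) = 2.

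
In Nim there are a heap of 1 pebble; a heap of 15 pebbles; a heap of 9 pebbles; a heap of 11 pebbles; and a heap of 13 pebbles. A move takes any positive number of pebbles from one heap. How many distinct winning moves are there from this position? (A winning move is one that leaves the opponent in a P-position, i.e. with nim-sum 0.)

Nim-sum: 1 ⊕ 15 ⊕ 9 ⊕ 11 ⊕ 13 = 1.
The overall nim-sum is X = 1. A heap of size p has a winning move iff p XOR X < p (reduce it to p XOR X).
  1: 1 XOR 1 = 0 < 1 — winning move (to 0).
  15: 15 XOR 1 = 14 < 15 — winning move (to 14).
  9: 9 XOR 1 = 8 < 9 — winning move (to 8).
  11: 11 XOR 1 = 10 < 11 — winning move (to 10).
  13: 13 XOR 1 = 12 < 13 — winning move (to 12).
That gives 5 winning moves.

5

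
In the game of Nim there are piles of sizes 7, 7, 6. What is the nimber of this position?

6

Compute the nim-sum pairwise:
7 XOR 7 = 0
0 XOR 6 = 6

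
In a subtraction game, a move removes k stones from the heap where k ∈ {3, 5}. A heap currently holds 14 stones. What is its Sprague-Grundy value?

2

Grundy values for subtraction set {3, 5}:
k:     0  1  2  3  4  5  6  7  8  9 10 11 12 13 14
g(k):  0  0  0  1  1  1  2  2  0  0  0  1  1  1  2
So g(14) = 2.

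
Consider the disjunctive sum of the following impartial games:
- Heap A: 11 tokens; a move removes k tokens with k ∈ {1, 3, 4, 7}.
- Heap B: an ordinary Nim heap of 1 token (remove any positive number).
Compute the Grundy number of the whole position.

For heap A, compute g(0), g(1), … with moves {1, 3, 4, 7}:
g(0) = mex{} = 0
g(1) = mex{0} = 1
g(2) = mex{1} = 0
g(3) = mex{0} = 1
g(4) = mex{0,1} = 2
g(5) = mex{0,1,2} = 3
g(6) = mex{0,1,3} = 2
g(7) = mex{0,1,2} = 3
g(8) = mex{1,2,3} = 0
g(9) = mex{0,2,3} = 1
g(10) = mex{1,2,3} = 0
g(11) = mex{0,2,3} = 1
So g(11) = 1.
Heap B is a plain Nim heap of size 1, so its Grundy value is 1.
The value of a disjunctive sum is the nim-sum of the parts.
Combined value = 1 XOR 1 = 0.

0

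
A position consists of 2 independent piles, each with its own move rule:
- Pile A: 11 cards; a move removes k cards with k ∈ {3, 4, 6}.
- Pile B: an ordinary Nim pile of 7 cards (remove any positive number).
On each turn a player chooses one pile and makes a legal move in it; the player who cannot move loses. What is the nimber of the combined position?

For pile A, compute g(0), g(1), … with moves {3, 4, 6}:
g(0) = mex{} = 0
g(1) = mex{} = 0
g(2) = mex{} = 0
g(3) = mex{0} = 1
g(4) = mex{0} = 1
g(5) = mex{0} = 1
g(6) = mex{0,1} = 2
g(7) = mex{0,1} = 2
g(8) = mex{0,1} = 2
g(9) = mex{1,2} = 0
g(10) = mex{1,2} = 0
g(11) = mex{1,2} = 0
So g(11) = 0.
Pile B is a plain Nim pile of size 7, so its Grundy value is 7.
By the Sprague-Grundy theorem, the Grundy value of a sum of independent games is the XOR of the component values.
Combined value = 0 XOR 7 = 7.

7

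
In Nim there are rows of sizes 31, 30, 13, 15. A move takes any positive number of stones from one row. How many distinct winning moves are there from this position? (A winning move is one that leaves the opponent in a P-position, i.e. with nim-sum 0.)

3

Compute the nim-sum pairwise:
31 ⊕ 30 = 1
1 ⊕ 13 = 12
12 ⊕ 15 = 3
The overall nim-sum is X = 3. A row of size p has a winning move iff p XOR X < p (reduce it to p XOR X).
  31: 31 XOR 3 = 28 < 31 — winning move (to 28).
  30: 30 XOR 3 = 29 < 30 — winning move (to 29).
  13: 13 XOR 3 = 14 ≥ 13 — no move.
  15: 15 XOR 3 = 12 < 15 — winning move (to 12).
That gives 3 winning moves.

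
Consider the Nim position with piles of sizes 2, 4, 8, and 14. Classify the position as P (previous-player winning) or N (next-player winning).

P-position

Bitwise XOR of the heap sizes:
  0010  (2)
  0100  (4)
  1000  (8)
  1110  (14)
  ----
  0000  (0)
The nim-sum is 0, so this is a P-position: the player to move is in a losing position under optimal play.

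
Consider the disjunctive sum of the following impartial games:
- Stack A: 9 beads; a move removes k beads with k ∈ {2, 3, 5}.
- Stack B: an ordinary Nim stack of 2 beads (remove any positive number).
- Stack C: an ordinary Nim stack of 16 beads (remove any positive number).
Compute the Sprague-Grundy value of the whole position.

19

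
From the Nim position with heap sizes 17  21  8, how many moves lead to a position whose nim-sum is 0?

1

Nim-sum: 17 ^ 21 ^ 8 = 12.
The overall nim-sum is X = 12. A heap of size p has a winning move iff p XOR X < p (reduce it to p XOR X).
  17: 17 XOR 12 = 29 ≥ 17 — no move.
  21: 21 XOR 12 = 25 ≥ 21 — no move.
  8: 8 XOR 12 = 4 < 8 — winning move (to 4).
That gives 1 winning move.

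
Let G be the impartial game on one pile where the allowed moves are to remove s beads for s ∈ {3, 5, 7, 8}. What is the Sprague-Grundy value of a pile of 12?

Grundy values for subtraction set {3, 5, 7, 8}:
k:     0  1  2  3  4  5  6  7  8  9 10 11 12
g(k):  0  0  0  1  1  1  2  2  2  3  3  0  0
So g(12) = 0.

0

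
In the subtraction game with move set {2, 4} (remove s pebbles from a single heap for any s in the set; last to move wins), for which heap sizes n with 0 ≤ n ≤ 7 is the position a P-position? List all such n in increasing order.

0, 1, 6, 7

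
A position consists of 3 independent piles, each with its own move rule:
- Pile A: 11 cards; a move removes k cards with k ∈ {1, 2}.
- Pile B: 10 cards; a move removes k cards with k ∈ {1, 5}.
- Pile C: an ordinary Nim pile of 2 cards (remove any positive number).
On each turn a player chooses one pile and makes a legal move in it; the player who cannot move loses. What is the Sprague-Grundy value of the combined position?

0

For pile A, compute g(0), g(1), … with moves {1, 2}:
k:     0  1  2  3  4  5  6  7  8  9 10 11
g(k):  0  1  2  0  1  2  0  1  2  0  1  2
So g(11) = 2.
Grundy values for pile B (subtraction set {1, 5}):
k:     0  1  2  3  4  5  6  7  8  9 10
g(k):  0  1  0  1  0  1  0  1  0  1  0
So g(10) = 0.
Pile C is a plain Nim pile of size 2, so its Grundy value is 2.
By the Sprague-Grundy theorem, the Grundy value of a sum of independent games is the XOR of the component values.
Combined value = 2 XOR 0 XOR 2 = 0.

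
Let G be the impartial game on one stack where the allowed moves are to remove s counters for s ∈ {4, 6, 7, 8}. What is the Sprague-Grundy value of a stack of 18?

Build the Grundy sequence with g(k) = mex{g(k−s) : s ∈ {4, 6, 7, 8}, s ≤ k}:
k:     0  1  2  3  4  5  6  7  8  9 10 11 12 13 14 15 16 17 18
g(k):  0  0  0  0  1  1  1  1  2  2  2  2  0  0  0  0  1  1  1
So g(18) = 1.

1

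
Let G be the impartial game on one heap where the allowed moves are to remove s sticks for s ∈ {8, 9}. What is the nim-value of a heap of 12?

Build the Grundy sequence with g(k) = mex{g(k−s) : s ∈ {8, 9}, s ≤ k}:
g(0) = mex{} = 0
g(1) = mex{} = 0
g(2) = mex{} = 0
g(3) = mex{} = 0
g(4) = mex{} = 0
g(5) = mex{} = 0
g(6) = mex{} = 0
g(7) = mex{} = 0
g(8) = mex{0} = 1
g(9) = mex{0} = 1
g(10) = mex{0} = 1
g(11) = mex{0} = 1
g(12) = mex{0} = 1
So g(12) = 1.

1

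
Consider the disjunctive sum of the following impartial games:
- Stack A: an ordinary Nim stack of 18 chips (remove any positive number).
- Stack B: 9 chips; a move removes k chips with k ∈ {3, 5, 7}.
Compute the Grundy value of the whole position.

17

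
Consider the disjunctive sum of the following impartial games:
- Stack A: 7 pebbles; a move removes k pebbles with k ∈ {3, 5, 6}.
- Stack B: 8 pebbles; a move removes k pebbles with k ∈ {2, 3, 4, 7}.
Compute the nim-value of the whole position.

Grundy values for stack A (subtraction set {3, 5, 6}):
g(0) = mex{} = 0
g(1) = mex{} = 0
g(2) = mex{} = 0
g(3) = mex{0} = 1
g(4) = mex{0} = 1
g(5) = mex{0} = 1
g(6) = mex{0,1} = 2
g(7) = mex{0,1} = 2
So g(7) = 2.
Build the Grundy sequence for stack B with g(k) = mex{g(k−s) : s ∈ {2, 3, 4, 7}, s ≤ k}:
k:     0  1  2  3  4  5  6  7  8
g(k):  0  0  1  1  2  2  0  3  1
So g(8) = 1.
The value of a disjunctive sum is the nim-sum of the parts.
Combined value = 2 ⊕ 1 = 3.

3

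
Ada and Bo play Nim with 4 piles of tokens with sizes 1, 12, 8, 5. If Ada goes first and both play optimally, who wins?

Bo wins

Nim-sum: 1 XOR 12 XOR 8 XOR 5 = 0.
The nim-sum is 0, so this is a P-position: the player to move is in a losing position under optimal play; Ada is about to move from it and so loses — Bo wins.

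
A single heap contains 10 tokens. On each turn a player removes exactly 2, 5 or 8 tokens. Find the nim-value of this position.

Compute g(0), g(1), … for moves {2, 5, 8}:
k:     0  1  2  3  4  5  6  7  8  9 10
g(k):  0  0  1  1  0  2  1  0  2  1  0
So g(10) = 0.

0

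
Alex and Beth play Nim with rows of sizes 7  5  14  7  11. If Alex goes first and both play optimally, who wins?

Write each in binary and XOR column by column:
  0111  (7)
  0101  (5)
  1110  (14)
  0111  (7)
  1011  (11)
  ----
  0000  (0)
The nim-sum is 0, so this is a P-position: the player to move is in a losing position under optimal play; Alex is about to move from it and so loses — Beth wins.

Beth wins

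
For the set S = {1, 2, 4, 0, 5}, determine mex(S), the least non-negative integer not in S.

3

The values 0, 1, 2 are all present; 3 is the first non-negative integer missing from the set.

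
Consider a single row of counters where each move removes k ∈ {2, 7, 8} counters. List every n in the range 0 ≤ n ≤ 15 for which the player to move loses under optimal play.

0, 1, 4, 5, 10, 14, 15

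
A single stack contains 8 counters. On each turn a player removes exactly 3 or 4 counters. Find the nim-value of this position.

Compute g(0), g(1), … for moves {3, 4}:
k:     0  1  2  3  4  5  6  7  8
g(k):  0  0  0  1  1  1  2  0  0
So g(8) = 0.

0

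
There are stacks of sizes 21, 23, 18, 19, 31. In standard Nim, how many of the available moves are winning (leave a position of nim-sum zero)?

5

Compute the nim-sum pairwise:
21 ^ 23 = 2
2 ^ 18 = 16
16 ^ 19 = 3
3 ^ 31 = 28
The overall nim-sum is X = 28. A stack of size p has a winning move iff p XOR X < p (reduce it to p XOR X).
  21: 21 XOR 28 = 9 < 21 — winning move (to 9).
  23: 23 XOR 28 = 11 < 23 — winning move (to 11).
  18: 18 XOR 28 = 14 < 18 — winning move (to 14).
  19: 19 XOR 28 = 15 < 19 — winning move (to 15).
  31: 31 XOR 28 = 3 < 31 — winning move (to 3).
That gives 5 winning moves.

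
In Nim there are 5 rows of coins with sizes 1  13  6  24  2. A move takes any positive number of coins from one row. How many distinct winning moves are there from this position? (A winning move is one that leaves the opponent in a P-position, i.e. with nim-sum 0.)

1

Write each in binary and XOR column by column:
  00001  (1)
  01101  (13)
  00110  (6)
  11000  (24)
  00010  (2)
  -----
  10000  (16)
The overall nim-sum is X = 16. A row of size p has a winning move iff p XOR X < p (reduce it to p XOR X).
  1: 1 XOR 16 = 17 ≥ 1 — no move.
  13: 13 XOR 16 = 29 ≥ 13 — no move.
  6: 6 XOR 16 = 22 ≥ 6 — no move.
  24: 24 XOR 16 = 8 < 24 — winning move (to 8).
  2: 2 XOR 16 = 18 ≥ 2 — no move.
That gives 1 winning move.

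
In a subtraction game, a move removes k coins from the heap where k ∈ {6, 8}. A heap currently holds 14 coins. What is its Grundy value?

Build the Grundy sequence with g(k) = mex{g(k−s) : s ∈ {6, 8}, s ≤ k}:
g(0) = mex{} = 0
g(1) = mex{} = 0
g(2) = mex{} = 0
g(3) = mex{} = 0
g(4) = mex{} = 0
g(5) = mex{} = 0
g(6) = mex{0} = 1
g(7) = mex{0} = 1
g(8) = mex{0} = 1
g(9) = mex{0} = 1
g(10) = mex{0} = 1
g(11) = mex{0} = 1
g(12) = mex{0,1} = 2
g(13) = mex{0,1} = 2
g(14) = mex{1} = 0
So g(14) = 0.

0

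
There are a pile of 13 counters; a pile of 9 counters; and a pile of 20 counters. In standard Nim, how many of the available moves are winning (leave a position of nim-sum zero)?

1

Write each in binary and XOR column by column:
  01101  (13)
  01001  (9)
  10100  (20)
  -----
  10000  (16)
The overall nim-sum is X = 16. A pile of size p has a winning move iff p XOR X < p (reduce it to p XOR X).
  13: 13 XOR 16 = 29 ≥ 13 — no move.
  9: 9 XOR 16 = 25 ≥ 9 — no move.
  20: 20 XOR 16 = 4 < 20 — winning move (to 4).
That gives 1 winning move.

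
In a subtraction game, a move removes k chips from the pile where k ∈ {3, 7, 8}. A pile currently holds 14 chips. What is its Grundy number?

Grundy values for subtraction set {3, 7, 8}:
k:     0  1  2  3  4  5  6  7  8  9 10 11 12 13 14
g(k):  0  0  0  1  1  1  0  2  2  1  3  0  0  2  1
So g(14) = 1.

1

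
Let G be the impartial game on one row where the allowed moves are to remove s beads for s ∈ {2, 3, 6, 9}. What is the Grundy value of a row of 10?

3

Grundy values for subtraction set {2, 3, 6, 9}:
g(0) = mex{} = 0
g(1) = mex{} = 0
g(2) = mex{0} = 1
g(3) = mex{0} = 1
g(4) = mex{0,1} = 2
g(5) = mex{1} = 0
g(6) = mex{0,1,2} = 3
g(7) = mex{0,2} = 1
g(8) = mex{0,1,3} = 2
g(9) = mex{0,1,3} = 2
g(10) = mex{0,1,2} = 3
So g(10) = 3.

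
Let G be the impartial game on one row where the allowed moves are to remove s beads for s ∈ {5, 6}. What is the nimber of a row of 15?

0

Grundy values for subtraction set {5, 6}:
k:     0  1  2  3  4  5  6  7  8  9 10 11 12 13 14 15
g(k):  0  0  0  0  0  1  1  1  1  1  2  0  0  0  0  0
So g(15) = 0.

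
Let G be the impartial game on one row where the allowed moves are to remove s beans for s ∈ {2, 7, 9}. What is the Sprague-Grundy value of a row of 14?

3

Build the Grundy sequence with g(k) = mex{g(k−s) : s ∈ {2, 7, 9}, s ≤ k}:
g(0) = mex{} = 0
g(1) = mex{} = 0
g(2) = mex{0} = 1
g(3) = mex{0} = 1
g(4) = mex{1} = 0
g(5) = mex{1} = 0
g(6) = mex{0} = 1
g(7) = mex{0} = 1
g(8) = mex{0,1} = 2
g(9) = mex{0,1} = 2
g(10) = mex{0,1,2} = 3
g(11) = mex{0,1,2} = 3
g(12) = mex{0,1,3} = 2
g(13) = mex{0,1,3} = 2
g(14) = mex{0,1,2} = 3
So g(14) = 3.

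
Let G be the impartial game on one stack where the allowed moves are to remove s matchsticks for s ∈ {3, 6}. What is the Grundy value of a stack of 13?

Grundy values for subtraction set {3, 6}:
k:     0  1  2  3  4  5  6  7  8  9 10 11 12 13
g(k):  0  0  0  1  1  1  2  2  2  0  0  0  1  1
So g(13) = 1.

1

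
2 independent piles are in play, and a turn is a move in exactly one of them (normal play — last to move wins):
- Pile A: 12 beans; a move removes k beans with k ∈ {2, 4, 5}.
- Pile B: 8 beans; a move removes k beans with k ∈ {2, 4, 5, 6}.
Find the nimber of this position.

2

Grundy values for pile A (subtraction set {2, 4, 5}):
k:     0  1  2  3  4  5  6  7  8  9 10 11 12
g(k):  0  0  1  1  2  2  3  0  0  1  1  2  2
So g(12) = 2.
Grundy values for pile B (subtraction set {2, 4, 5, 6}):
g(0) = mex{} = 0
g(1) = mex{} = 0
g(2) = mex{0} = 1
g(3) = mex{0} = 1
g(4) = mex{0,1} = 2
g(5) = mex{0,1} = 2
g(6) = mex{0,1,2} = 3
g(7) = mex{0,1,2} = 3
g(8) = mex{1,2,3} = 0
So g(8) = 0.
The value of a disjunctive sum is the nim-sum of the parts.
Combined value = 2 XOR 0 = 2.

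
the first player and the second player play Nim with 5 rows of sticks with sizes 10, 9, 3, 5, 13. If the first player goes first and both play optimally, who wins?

Compute the nim-sum pairwise:
10 ⊕ 9 = 3
3 ⊕ 3 = 0
0 ⊕ 5 = 5
5 ⊕ 13 = 8
The nim-sum is 8 ≠ 0, so this is an N-position: the player to move can win; the first player has a winning move.

the first player wins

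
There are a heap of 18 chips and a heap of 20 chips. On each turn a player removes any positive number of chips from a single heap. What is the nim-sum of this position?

6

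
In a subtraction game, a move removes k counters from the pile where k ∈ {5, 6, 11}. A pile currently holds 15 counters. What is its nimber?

Grundy values for subtraction set {5, 6, 11}:
k:     0  1  2  3  4  5  6  7  8  9 10 11 12 13 14 15
g(k):  0  0  0  0  0  1  1  1  1  1  2  2  2  2  2  3
So g(15) = 3.

3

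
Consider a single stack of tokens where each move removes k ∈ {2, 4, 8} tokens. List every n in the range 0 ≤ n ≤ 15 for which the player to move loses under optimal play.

0, 1, 6, 7, 12, 13

Compute g(0), g(1), … for moves {2, 4, 8}:
k:     0  1  2  3  4  5  6  7  8  9 10 11 12 13 14 15
g(k):  0  0  1  1  2  2  0  0  1  1  2  2  0  0  1  1
The P-positions (g = 0) in 0..15 are 0, 1, 6, 7, 12, 13.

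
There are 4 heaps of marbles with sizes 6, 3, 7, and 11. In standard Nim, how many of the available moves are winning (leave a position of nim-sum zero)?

1

Compute the nim-sum pairwise:
6 ⊕ 3 = 5
5 ⊕ 7 = 2
2 ⊕ 11 = 9
The overall nim-sum is X = 9. A heap of size p has a winning move iff p XOR X < p (reduce it to p XOR X).
  6: 6 XOR 9 = 15 ≥ 6 — no move.
  3: 3 XOR 9 = 10 ≥ 3 — no move.
  7: 7 XOR 9 = 14 ≥ 7 — no move.
  11: 11 XOR 9 = 2 < 11 — winning move (to 2).
That gives 1 winning move.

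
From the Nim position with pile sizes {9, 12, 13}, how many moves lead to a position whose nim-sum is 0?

Compute the nim-sum pairwise:
9 ^ 12 = 5
5 ^ 13 = 8
The overall nim-sum is X = 8. A pile of size p has a winning move iff p XOR X < p (reduce it to p XOR X).
  9: 9 XOR 8 = 1 < 9 — winning move (to 1).
  12: 12 XOR 8 = 4 < 12 — winning move (to 4).
  13: 13 XOR 8 = 5 < 13 — winning move (to 5).
That gives 3 winning moves.

3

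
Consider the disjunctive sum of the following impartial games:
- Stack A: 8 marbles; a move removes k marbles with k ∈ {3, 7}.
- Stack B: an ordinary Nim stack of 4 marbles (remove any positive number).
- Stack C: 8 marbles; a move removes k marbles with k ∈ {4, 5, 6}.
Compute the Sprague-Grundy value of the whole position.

Build the Grundy sequence for stack A with g(k) = mex{g(k−s) : s ∈ {3, 7}, s ≤ k}:
k:     0  1  2  3  4  5  6  7  8
g(k):  0  0  0  1  1  1  0  2  2
So g(8) = 2.
Stack B is a plain Nim stack of size 4, so its Grundy value is 4.
For stack C, compute g(0), g(1), … with moves {4, 5, 6}:
k:     0  1  2  3  4  5  6  7  8
g(k):  0  0  0  0  1  1  1  1  2
So g(8) = 2.
The value of a disjunctive sum is the nim-sum of the parts.
Combined value = 2 ⊕ 4 ⊕ 2 = 4.

4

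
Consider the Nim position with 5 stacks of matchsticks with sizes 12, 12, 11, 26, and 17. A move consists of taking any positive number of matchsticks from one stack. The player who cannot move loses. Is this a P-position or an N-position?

P-position

Nim-sum: 12 XOR 12 XOR 11 XOR 26 XOR 17 = 0.
The nim-sum is 0, so this is a P-position: the player to move is in a losing position under optimal play.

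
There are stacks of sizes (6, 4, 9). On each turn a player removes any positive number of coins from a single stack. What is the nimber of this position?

11

Nim-sum: 6 ⊕ 4 ⊕ 9 = 11.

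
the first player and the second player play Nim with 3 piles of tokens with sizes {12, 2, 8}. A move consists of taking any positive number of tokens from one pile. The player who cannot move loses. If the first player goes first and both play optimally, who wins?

the first player wins

Compute the nim-sum pairwise:
12 ⊕ 2 = 14
14 ⊕ 8 = 6
The nim-sum is 6 ≠ 0, so this is an N-position: the player to move can win; the first player has a winning move.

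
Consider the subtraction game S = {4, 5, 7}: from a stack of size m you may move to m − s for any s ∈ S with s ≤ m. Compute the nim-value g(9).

2

Build the Grundy sequence with g(k) = mex{g(k−s) : s ∈ {4, 5, 7}, s ≤ k}:
k:     0  1  2  3  4  5  6  7  8  9
g(k):  0  0  0  0  1  1  1  1  2  2
So g(9) = 2.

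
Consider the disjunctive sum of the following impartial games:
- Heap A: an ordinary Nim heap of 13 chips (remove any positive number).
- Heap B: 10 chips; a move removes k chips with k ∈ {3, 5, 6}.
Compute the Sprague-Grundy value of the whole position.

Heap A is a plain Nim heap of size 13, so its Grundy value is 13.
Grundy values for heap B (subtraction set {3, 5, 6}):
g(0) = mex{} = 0
g(1) = mex{} = 0
g(2) = mex{} = 0
g(3) = mex{0} = 1
g(4) = mex{0} = 1
g(5) = mex{0} = 1
g(6) = mex{0,1} = 2
g(7) = mex{0,1} = 2
g(8) = mex{0,1} = 2
g(9) = mex{1,2} = 0
g(10) = mex{1,2} = 0
So g(10) = 0.
The value of a disjunctive sum is the nim-sum of the parts.
Combined value = 13 XOR 0 = 13.

13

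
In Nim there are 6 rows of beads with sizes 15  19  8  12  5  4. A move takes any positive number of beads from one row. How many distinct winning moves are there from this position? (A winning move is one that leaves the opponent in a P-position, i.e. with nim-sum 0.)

Bitwise XOR of the heap sizes:
  01111  (15)
  10011  (19)
  01000  (8)
  01100  (12)
  00101  (5)
  00100  (4)
  -----
  11001  (25)
The overall nim-sum is X = 25. A row of size p has a winning move iff p XOR X < p (reduce it to p XOR X).
  15: 15 XOR 25 = 22 ≥ 15 — no move.
  19: 19 XOR 25 = 10 < 19 — winning move (to 10).
  8: 8 XOR 25 = 17 ≥ 8 — no move.
  12: 12 XOR 25 = 21 ≥ 12 — no move.
  5: 5 XOR 25 = 28 ≥ 5 — no move.
  4: 4 XOR 25 = 29 ≥ 4 — no move.
That gives 1 winning move.

1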